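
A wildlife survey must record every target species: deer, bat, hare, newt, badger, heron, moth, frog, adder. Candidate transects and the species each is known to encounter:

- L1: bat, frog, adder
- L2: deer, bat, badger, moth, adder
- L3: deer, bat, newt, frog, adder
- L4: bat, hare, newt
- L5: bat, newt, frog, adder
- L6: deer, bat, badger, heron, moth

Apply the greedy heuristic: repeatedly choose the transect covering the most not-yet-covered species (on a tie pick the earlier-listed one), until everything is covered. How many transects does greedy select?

4

Pick 1: L2 covers 5 new species (deer, bat, badger, moth, adder).
Pick 2: L3 covers 2 new species (newt, frog).
Pick 3: L4 covers 1 new species (hare).
Pick 4: L6 covers 1 new species (heron).
Greedy uses 4 transects. (The true minimum is 3.)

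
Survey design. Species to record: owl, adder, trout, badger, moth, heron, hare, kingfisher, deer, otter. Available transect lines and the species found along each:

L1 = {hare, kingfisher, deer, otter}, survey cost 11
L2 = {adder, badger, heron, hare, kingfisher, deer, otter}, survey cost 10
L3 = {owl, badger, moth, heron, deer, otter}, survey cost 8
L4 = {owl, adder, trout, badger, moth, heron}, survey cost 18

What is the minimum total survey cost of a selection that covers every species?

L2, L4 cover every species at survey cost 10 + 18 = 28.
Any cover uses at least 2 transects; among all covering selections none totals below 28.
Greedy by coverage-per-survey cost would pick L3, L2, L4 for 36 — worse than the optimum 28.

28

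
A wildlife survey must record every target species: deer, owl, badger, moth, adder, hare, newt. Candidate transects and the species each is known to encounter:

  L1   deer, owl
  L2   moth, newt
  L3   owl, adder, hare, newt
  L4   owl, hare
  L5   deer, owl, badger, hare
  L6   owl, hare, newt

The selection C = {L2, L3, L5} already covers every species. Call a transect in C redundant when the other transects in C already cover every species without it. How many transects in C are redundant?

Drop L2: moth uncovered — not redundant.
Drop L3: adder uncovered — not redundant.
Drop L5: deer, badger uncovered — not redundant.
None of the transects in C is redundant.

0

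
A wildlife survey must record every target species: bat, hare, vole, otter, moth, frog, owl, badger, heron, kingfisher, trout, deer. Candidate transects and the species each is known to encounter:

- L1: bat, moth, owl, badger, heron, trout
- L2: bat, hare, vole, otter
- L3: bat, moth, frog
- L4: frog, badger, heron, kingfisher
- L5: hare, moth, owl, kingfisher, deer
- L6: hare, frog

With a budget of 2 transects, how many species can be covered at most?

9

Choosing L1, L2 covers {bat, hare, vole, otter, moth, owl, badger, heron, trout} — 9 species.
No choice of 2 transects does better; here frog, kingfisher, deer are left uncovered.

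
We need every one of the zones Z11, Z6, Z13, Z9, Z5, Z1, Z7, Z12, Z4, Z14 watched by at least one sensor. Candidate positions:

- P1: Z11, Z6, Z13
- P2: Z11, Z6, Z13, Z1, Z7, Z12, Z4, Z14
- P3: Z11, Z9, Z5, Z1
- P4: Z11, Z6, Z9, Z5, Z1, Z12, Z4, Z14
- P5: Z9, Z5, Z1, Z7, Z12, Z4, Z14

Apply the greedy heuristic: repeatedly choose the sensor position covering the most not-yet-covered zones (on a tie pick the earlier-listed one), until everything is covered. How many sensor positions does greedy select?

Pick 1: P2 covers 8 new zones (Z11, Z6, Z13, Z1, Z7, Z12, Z4, Z14).
Pick 2: P3 covers 2 new zones (Z9, Z5).
Greedy uses 2 sensor positions.

2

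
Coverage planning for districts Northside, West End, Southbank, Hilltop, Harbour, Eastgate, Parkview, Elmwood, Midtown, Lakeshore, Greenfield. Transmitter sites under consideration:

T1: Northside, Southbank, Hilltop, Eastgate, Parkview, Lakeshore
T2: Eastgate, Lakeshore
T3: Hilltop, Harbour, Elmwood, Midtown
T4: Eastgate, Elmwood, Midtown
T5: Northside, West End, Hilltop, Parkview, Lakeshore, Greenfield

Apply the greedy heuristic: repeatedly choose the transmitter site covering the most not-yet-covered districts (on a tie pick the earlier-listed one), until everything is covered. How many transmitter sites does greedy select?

3

Pick 1: T1 covers 6 new districts (Northside, Southbank, Hilltop, Eastgate, Parkview, Lakeshore).
Pick 2: T3 covers 3 new districts (Harbour, Elmwood, Midtown).
Pick 3: T5 covers 2 new districts (West End, Greenfield).
Greedy uses 3 transmitter sites.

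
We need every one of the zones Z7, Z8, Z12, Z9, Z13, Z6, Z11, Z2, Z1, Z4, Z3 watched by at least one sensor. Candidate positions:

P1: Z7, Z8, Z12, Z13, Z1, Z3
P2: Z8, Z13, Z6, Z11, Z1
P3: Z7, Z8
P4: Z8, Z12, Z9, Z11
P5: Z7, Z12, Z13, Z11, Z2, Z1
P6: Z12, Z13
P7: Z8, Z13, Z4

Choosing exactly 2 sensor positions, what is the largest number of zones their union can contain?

Choosing P1, P2 covers {Z7, Z8, Z12, Z13, Z6, Z11, Z1, Z3} — 8 zones.
No choice of 2 sensor positions does better; here Z9, Z2, Z4 are left uncovered.

8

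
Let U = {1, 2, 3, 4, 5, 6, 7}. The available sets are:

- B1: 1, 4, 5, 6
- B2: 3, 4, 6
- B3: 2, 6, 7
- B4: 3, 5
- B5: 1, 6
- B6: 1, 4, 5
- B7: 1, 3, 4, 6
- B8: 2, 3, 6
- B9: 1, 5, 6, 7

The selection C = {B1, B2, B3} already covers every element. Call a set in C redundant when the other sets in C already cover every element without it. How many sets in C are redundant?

0

Drop B1: 1, 5 uncovered — not redundant.
Drop B2: 3 uncovered — not redundant.
Drop B3: 2, 7 uncovered — not redundant.
None of the sets in C is redundant.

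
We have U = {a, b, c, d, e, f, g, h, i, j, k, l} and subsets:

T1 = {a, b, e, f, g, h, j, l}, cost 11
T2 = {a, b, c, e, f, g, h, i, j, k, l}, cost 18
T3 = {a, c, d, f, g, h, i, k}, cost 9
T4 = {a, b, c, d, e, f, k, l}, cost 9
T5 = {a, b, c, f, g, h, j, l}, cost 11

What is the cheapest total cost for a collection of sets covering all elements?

T1, T3 cover every element at cost 11 + 9 = 20.
Any cover uses at least 2 sets; among all covering selections none totals below 20.

20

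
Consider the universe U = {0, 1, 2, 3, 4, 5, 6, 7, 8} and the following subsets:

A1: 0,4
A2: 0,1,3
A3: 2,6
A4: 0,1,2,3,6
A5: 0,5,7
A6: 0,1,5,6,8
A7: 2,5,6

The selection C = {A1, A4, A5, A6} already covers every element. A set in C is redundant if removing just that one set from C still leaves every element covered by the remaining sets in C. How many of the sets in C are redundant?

0

Drop A1: 4 uncovered — not redundant.
Drop A4: 2, 3 uncovered — not redundant.
Drop A5: 7 uncovered — not redundant.
Drop A6: 8 uncovered — not redundant.
None of the sets in C is redundant.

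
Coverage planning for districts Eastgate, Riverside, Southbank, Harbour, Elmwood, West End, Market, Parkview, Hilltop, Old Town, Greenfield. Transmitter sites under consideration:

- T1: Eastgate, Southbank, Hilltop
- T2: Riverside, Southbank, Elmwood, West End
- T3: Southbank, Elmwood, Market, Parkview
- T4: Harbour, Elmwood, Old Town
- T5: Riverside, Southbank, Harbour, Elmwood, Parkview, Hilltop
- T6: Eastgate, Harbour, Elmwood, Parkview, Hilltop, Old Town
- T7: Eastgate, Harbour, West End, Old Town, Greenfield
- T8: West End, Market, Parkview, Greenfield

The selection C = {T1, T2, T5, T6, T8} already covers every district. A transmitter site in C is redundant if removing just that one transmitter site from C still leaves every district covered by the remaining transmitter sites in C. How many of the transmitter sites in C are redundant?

Drop T1: the rest still cover every district — redundant.
Drop T2: the rest still cover every district — redundant.
Drop T5: the rest still cover every district — redundant.
Drop T6: Old Town uncovered — not redundant.
Drop T8: Market, Greenfield uncovered — not redundant.
3 redundant: T1, T2, T5.

3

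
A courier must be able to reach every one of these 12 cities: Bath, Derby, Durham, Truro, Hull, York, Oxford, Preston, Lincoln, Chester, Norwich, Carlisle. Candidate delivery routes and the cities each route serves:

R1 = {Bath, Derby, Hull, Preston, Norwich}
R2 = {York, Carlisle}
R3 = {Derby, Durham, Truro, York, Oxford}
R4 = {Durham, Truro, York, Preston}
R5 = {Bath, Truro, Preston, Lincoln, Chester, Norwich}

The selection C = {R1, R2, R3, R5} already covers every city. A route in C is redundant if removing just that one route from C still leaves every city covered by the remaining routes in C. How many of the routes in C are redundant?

Drop R1: Hull uncovered — not redundant.
Drop R2: Carlisle uncovered — not redundant.
Drop R3: Durham, Oxford uncovered — not redundant.
Drop R5: Lincoln, Chester uncovered — not redundant.
None of the routes in C is redundant.

0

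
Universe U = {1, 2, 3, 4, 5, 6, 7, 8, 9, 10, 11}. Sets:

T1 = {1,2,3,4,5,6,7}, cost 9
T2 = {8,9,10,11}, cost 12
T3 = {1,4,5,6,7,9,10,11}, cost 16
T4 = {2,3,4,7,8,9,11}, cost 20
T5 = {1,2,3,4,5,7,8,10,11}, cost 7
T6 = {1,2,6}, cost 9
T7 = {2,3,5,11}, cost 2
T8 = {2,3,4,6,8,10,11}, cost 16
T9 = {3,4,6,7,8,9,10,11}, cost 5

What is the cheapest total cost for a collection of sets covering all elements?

12

T5, T9 cover every element at cost 7 + 5 = 12.
Any cover uses at least 2 sets; among all covering selections none totals below 12.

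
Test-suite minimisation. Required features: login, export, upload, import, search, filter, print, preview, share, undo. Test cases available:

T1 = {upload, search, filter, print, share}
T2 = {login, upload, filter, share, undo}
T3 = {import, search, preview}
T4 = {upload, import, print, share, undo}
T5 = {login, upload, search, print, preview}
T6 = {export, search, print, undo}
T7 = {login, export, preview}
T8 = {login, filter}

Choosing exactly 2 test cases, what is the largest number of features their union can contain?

8

Choosing T1, T7 covers {login, export, upload, search, filter, print, preview, share} — 8 features.
No choice of 2 test cases does better; here import, undo are left uncovered.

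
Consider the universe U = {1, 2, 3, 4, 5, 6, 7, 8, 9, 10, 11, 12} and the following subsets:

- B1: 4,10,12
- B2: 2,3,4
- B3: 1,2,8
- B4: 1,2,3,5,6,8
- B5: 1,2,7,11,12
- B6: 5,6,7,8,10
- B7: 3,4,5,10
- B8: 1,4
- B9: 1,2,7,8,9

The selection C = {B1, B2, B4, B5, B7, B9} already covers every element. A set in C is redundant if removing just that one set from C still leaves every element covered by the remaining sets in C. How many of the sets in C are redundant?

3

Drop B1: the rest still cover every element — redundant.
Drop B2: the rest still cover every element — redundant.
Drop B4: 6 uncovered — not redundant.
Drop B5: 11 uncovered — not redundant.
Drop B7: the rest still cover every element — redundant.
Drop B9: 9 uncovered — not redundant.
3 redundant: B1, B2, B7.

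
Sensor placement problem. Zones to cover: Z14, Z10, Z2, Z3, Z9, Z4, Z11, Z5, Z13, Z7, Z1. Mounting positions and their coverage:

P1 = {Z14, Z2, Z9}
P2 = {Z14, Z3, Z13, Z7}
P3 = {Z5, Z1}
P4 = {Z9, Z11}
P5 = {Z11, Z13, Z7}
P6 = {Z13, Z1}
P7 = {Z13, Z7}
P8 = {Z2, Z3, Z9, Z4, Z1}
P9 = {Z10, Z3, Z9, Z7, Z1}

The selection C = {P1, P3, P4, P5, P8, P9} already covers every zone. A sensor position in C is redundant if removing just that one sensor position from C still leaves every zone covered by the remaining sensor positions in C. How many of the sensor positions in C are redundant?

1

Drop P1: Z14 uncovered — not redundant.
Drop P3: Z5 uncovered — not redundant.
Drop P4: the rest still cover every zone — redundant.
Drop P5: Z13 uncovered — not redundant.
Drop P8: Z4 uncovered — not redundant.
Drop P9: Z10 uncovered — not redundant.
1 redundant: P4.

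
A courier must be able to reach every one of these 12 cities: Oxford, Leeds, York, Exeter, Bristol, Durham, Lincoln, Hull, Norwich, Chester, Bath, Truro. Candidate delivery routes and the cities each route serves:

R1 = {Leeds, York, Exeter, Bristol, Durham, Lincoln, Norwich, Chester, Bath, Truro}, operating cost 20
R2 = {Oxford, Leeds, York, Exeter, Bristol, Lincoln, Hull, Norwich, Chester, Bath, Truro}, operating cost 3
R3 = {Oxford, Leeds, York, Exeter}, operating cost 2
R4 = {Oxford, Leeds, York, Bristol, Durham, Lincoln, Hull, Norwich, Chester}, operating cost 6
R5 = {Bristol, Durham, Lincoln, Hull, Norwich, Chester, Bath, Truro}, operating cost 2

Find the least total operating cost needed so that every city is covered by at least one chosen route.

R3, R5 cover every city at operating cost 2 + 2 = 4.
Any cover uses at least 2 routes; among all covering selections none totals below 4.

4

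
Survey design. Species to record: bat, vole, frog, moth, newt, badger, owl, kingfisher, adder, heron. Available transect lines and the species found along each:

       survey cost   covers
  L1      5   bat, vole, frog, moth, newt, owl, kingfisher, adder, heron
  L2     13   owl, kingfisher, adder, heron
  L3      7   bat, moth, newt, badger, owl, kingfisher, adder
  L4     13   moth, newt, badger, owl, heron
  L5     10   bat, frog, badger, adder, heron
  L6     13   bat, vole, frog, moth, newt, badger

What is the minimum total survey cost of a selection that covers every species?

12

L1, L3 cover every species at survey cost 5 + 7 = 12.
Any cover uses at least 2 transects; among all covering selections none totals below 12.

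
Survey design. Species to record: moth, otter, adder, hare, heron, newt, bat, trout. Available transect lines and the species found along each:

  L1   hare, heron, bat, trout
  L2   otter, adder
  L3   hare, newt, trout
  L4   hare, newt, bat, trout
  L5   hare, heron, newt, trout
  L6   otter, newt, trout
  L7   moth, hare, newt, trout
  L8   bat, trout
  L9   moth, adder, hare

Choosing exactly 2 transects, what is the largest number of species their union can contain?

6

Choosing L1, L2 covers {otter, adder, hare, heron, bat, trout} — 6 species.
No choice of 2 transects does better; here moth, newt are left uncovered.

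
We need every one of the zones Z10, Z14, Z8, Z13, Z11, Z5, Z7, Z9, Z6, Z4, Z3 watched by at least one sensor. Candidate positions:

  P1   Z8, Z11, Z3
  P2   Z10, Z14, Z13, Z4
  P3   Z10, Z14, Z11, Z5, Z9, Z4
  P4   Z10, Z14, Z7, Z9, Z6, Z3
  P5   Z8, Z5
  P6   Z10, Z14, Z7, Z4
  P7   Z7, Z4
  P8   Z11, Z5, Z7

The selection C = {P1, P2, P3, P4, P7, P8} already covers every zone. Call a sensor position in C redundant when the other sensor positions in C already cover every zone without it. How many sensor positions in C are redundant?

3

Drop P1: Z8 uncovered — not redundant.
Drop P2: Z13 uncovered — not redundant.
Drop P3: the rest still cover every zone — redundant.
Drop P4: Z6 uncovered — not redundant.
Drop P7: the rest still cover every zone — redundant.
Drop P8: the rest still cover every zone — redundant.
3 redundant: P3, P7, P8.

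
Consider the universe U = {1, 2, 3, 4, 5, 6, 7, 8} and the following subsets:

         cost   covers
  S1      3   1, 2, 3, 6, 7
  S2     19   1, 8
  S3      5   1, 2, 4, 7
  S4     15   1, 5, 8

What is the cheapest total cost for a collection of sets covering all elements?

23

S1, S3, S4 cover every element at cost 3 + 5 + 15 = 23.
Any cover uses at least 3 sets; among all covering selections none totals below 23.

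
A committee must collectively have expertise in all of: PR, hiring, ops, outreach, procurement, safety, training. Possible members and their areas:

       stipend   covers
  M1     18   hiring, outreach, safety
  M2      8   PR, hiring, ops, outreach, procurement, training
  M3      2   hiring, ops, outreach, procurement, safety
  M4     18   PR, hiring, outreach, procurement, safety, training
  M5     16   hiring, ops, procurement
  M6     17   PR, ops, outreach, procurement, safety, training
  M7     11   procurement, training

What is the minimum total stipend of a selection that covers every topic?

10

M2, M3 cover every topic at stipend 8 + 2 = 10.
Any cover uses at least 2 members; among all covering selections none totals below 10.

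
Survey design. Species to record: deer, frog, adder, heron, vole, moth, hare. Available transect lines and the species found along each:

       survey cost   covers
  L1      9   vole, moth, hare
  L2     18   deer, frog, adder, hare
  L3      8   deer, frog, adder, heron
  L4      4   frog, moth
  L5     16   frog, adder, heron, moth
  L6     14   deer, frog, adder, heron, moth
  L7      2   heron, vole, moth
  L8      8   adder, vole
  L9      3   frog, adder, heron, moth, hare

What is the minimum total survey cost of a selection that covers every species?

13

L3, L7, L9 cover every species at survey cost 8 + 2 + 3 = 13.
Any cover uses at least 2 transects; among all covering selections none totals below 13.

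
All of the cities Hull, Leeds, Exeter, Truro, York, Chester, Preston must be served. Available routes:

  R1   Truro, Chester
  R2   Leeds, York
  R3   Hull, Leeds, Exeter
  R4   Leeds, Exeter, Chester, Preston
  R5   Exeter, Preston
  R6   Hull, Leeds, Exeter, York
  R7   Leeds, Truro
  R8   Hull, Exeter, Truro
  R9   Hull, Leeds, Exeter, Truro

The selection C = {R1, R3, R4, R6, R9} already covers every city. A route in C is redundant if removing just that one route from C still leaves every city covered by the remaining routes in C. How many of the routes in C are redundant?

Drop R1: the rest still cover every city — redundant.
Drop R3: the rest still cover every city — redundant.
Drop R4: Preston uncovered — not redundant.
Drop R6: York uncovered — not redundant.
Drop R9: the rest still cover every city — redundant.
3 redundant: R1, R3, R9.

3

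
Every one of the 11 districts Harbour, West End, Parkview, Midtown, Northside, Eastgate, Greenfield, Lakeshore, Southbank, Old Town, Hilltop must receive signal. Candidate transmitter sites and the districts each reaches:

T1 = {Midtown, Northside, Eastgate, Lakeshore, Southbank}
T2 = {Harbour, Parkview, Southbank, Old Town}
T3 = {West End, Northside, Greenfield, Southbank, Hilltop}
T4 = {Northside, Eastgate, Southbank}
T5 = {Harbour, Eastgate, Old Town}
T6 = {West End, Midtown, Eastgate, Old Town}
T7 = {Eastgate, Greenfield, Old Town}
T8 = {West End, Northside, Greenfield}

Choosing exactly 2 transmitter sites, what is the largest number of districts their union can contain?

Choosing T1, T2 covers {Harbour, Parkview, Midtown, Northside, Eastgate, Lakeshore, Southbank, Old Town} — 8 districts.
No choice of 2 transmitter sites does better; here West End, Greenfield, Hilltop are left uncovered.

8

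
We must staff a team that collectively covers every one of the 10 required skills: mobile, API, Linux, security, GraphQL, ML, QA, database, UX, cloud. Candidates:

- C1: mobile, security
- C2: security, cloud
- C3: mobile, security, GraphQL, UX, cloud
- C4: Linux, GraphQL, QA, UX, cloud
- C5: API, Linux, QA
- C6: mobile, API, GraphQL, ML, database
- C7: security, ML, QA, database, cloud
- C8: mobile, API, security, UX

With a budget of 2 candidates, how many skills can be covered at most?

Choosing C4, C6 covers {mobile, API, Linux, GraphQL, ML, QA, database, UX, cloud} — 9 skills.
No choice of 2 candidates does better; here security is left uncovered.

9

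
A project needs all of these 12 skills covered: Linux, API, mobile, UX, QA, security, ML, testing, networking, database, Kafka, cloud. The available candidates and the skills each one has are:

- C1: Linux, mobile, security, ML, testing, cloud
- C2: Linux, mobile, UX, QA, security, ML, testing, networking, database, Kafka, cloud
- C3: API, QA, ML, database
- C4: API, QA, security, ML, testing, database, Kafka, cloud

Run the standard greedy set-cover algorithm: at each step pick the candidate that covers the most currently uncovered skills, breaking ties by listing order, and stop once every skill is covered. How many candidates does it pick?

Pick 1: C2 covers 11 new skills (Linux, mobile, UX, QA, security, ML, testing, networking, database, Kafka, cloud).
Pick 2: C3 covers 1 new skills (API).
Greedy uses 2 candidates.

2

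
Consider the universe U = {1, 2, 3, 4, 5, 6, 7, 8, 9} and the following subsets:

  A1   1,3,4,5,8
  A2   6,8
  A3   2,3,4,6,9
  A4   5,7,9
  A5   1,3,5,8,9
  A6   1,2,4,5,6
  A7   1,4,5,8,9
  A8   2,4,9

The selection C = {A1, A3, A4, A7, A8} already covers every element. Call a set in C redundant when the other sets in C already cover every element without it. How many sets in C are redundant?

Drop A1: the rest still cover every element — redundant.
Drop A3: 6 uncovered — not redundant.
Drop A4: 7 uncovered — not redundant.
Drop A7: the rest still cover every element — redundant.
Drop A8: the rest still cover every element — redundant.
3 redundant: A1, A7, A8.

3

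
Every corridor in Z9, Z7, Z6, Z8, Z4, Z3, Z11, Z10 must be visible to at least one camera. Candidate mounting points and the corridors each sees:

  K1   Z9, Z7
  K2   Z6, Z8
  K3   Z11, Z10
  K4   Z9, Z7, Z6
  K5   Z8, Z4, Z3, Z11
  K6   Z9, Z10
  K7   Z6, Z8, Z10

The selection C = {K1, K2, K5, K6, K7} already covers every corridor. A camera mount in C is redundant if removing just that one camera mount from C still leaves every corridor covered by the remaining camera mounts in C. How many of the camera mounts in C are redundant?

Drop K1: Z7 uncovered — not redundant.
Drop K2: the rest still cover every corridor — redundant.
Drop K5: Z4, Z3, Z11 uncovered — not redundant.
Drop K6: the rest still cover every corridor — redundant.
Drop K7: the rest still cover every corridor — redundant.
3 redundant: K2, K6, K7.

3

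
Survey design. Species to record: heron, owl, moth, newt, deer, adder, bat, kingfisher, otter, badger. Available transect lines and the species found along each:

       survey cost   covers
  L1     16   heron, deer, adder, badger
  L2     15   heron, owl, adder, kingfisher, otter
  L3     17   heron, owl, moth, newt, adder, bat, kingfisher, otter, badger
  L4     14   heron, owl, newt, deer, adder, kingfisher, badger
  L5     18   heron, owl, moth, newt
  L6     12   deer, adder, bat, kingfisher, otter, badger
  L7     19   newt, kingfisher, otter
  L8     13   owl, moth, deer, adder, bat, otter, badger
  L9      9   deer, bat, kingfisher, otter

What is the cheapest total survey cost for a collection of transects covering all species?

L3, L9 cover every species at survey cost 17 + 9 = 26.
Any cover uses at least 2 transects; among all covering selections none totals below 26.
Greedy by coverage-per-survey cost would pick L8, L4 for 27 — worse than the optimum 26.

26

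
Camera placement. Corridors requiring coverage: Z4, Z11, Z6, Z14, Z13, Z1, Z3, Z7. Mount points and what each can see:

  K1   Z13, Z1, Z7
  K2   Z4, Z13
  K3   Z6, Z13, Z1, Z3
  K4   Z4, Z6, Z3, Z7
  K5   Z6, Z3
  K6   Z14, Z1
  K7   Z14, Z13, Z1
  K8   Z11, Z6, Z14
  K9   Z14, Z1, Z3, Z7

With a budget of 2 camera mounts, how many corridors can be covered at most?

Choosing K4, K7 covers {Z4, Z6, Z14, Z13, Z1, Z3, Z7} — 7 corridors.
No choice of 2 camera mounts does better; here Z11 is left uncovered.

7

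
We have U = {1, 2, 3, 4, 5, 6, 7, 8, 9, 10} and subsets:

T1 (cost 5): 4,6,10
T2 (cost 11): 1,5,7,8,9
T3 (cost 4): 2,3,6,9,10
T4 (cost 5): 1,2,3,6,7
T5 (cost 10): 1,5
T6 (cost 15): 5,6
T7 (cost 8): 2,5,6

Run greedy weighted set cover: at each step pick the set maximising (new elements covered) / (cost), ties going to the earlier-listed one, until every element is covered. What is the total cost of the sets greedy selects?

25

Pick 1: T3 adds 5 new (2, 3, 6, 9, 10) at cost 4 (ratio 5/4).
Pick 2: T4 adds 2 new (1, 7) at cost 5 (ratio 2/5).
Pick 3: T1 adds 1 new (4) at cost 5 (ratio 1/5).
Pick 4: T2 adds 2 new (5, 8) at cost 11 (ratio 2/11).
Greedy total cost: 4 + 5 + 5 + 11 = 25. (The true optimum is 20, so greedy overshoots here.)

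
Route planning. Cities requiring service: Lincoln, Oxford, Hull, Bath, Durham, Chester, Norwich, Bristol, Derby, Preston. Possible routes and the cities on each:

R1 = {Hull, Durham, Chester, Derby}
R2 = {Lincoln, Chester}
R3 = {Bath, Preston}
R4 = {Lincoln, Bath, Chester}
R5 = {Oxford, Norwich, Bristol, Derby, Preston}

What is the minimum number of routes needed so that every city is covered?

3

R1, R4, R5 together cover {Lincoln, Oxford, Hull, Bath, Durham, Chester, Norwich, Bristol, Derby, Preston} — every city.
No 2 of the 5 routes cover everything (all 10 pairs fall short), so 3 is minimum.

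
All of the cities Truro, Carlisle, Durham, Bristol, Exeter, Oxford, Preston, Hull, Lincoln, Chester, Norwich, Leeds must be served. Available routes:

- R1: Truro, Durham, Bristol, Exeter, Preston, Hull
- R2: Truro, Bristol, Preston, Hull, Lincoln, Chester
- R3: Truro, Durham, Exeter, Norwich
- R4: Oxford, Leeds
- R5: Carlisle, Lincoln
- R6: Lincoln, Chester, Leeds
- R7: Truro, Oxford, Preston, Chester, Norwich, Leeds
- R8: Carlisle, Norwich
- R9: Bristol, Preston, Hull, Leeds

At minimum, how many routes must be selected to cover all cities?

R1, R5, R7 together cover {Truro, Carlisle, Durham, Bristol, Exeter, Oxford, Preston, Hull, Lincoln, Chester, Norwich, Leeds} — every city.
No 2 of the 9 routes cover everything (all 36 pairs fall short), so 3 is minimum.

3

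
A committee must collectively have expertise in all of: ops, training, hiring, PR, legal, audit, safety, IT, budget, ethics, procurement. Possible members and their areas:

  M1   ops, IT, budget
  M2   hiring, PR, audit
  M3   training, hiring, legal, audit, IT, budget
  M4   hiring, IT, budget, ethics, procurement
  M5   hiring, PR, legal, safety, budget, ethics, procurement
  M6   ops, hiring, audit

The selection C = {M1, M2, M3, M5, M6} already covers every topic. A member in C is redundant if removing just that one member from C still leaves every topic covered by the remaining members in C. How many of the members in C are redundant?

3

Drop M1: the rest still cover every topic — redundant.
Drop M2: the rest still cover every topic — redundant.
Drop M3: training uncovered — not redundant.
Drop M5: safety, ethics, procurement uncovered — not redundant.
Drop M6: the rest still cover every topic — redundant.
3 redundant: M1, M2, M6.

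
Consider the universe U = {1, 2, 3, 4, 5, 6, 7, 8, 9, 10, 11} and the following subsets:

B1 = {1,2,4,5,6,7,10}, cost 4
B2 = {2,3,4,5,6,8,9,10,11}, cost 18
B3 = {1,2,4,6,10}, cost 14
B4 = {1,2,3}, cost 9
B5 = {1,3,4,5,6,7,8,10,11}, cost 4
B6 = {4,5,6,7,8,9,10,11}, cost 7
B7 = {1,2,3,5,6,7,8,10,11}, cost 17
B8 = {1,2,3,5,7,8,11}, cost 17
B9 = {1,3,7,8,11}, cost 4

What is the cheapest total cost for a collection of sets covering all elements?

B1, B5, B6 cover every element at cost 4 + 4 + 7 = 15.
Any cover uses at least 2 sets; among all covering selections none totals below 15.

15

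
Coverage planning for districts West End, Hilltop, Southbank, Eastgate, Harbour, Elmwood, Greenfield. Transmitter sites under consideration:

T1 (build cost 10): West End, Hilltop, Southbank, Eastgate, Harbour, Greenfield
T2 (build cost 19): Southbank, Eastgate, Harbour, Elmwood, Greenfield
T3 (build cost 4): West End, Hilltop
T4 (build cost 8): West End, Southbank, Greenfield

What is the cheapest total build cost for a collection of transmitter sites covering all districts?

23

T2, T3 cover every district at build cost 19 + 4 = 23.
Any cover uses at least 2 transmitter sites; among all covering selections none totals below 23.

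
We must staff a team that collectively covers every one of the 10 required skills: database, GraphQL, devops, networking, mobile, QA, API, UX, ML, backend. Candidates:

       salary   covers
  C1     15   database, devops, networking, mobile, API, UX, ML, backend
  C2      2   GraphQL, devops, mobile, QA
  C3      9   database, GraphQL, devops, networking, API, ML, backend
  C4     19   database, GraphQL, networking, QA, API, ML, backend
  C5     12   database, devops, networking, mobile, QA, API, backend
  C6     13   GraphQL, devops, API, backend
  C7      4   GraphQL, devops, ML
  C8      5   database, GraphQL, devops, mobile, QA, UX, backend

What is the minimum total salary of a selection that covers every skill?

14

C3, C8 cover every skill at salary 9 + 5 = 14.
Any cover uses at least 2 candidates; among all covering selections none totals below 14.
Greedy by coverage-per-salary would pick C2, C8, C3 for 16 — worse than the optimum 14.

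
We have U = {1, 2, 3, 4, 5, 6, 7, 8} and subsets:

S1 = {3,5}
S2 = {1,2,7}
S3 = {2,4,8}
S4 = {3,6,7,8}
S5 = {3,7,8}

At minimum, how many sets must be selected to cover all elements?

4

S1, S2, S3, S4 together cover {1, 2, 3, 4, 5, 6, 7, 8} — every element.
No 3 of the 5 sets cover everything (all 10 triples fall short), so 4 is minimum.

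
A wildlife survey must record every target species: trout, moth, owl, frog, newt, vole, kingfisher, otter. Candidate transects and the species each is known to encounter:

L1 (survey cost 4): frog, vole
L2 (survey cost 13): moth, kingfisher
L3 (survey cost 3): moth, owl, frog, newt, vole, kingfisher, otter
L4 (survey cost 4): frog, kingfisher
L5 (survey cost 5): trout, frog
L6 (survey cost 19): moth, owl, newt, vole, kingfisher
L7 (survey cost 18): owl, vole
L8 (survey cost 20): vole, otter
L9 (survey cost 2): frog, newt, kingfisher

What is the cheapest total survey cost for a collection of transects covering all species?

8

L3, L5 cover every species at survey cost 3 + 5 = 8.
Any cover uses at least 2 transects; among all covering selections none totals below 8.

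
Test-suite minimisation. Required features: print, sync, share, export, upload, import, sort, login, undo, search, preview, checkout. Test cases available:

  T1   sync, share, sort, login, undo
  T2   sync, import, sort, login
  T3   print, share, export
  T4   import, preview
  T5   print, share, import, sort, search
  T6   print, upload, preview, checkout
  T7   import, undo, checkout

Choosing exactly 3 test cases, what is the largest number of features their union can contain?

Choosing T1, T5, T6 covers {print, sync, share, upload, import, sort, login, undo, search, preview, checkout} — 11 features.
No choice of 3 test cases does better; here export is left uncovered.

11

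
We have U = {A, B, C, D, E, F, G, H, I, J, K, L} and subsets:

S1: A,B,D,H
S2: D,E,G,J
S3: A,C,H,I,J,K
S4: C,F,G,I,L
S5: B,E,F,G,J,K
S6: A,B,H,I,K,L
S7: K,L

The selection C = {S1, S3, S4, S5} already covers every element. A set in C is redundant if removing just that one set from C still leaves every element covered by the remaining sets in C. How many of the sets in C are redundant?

Drop S1: D uncovered — not redundant.
Drop S3: the rest still cover every element — redundant.
Drop S4: L uncovered — not redundant.
Drop S5: E uncovered — not redundant.
1 redundant: S3.

1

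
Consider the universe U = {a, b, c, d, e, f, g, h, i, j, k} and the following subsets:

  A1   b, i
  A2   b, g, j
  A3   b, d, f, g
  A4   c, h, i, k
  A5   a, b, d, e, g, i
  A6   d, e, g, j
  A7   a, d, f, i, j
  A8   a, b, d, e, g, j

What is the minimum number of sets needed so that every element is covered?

3

A3, A4, A8 together cover {a, b, c, d, e, f, g, h, i, j, k} — every element.
No 2 of the 8 sets cover everything (all 28 pairs fall short), so 3 is minimum.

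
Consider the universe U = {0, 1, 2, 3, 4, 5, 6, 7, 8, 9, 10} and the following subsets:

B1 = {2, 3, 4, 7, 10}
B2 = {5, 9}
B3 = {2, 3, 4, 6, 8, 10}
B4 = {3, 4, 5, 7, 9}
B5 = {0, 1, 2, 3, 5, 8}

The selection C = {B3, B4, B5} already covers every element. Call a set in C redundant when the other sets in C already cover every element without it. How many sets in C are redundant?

0

Drop B3: 6, 10 uncovered — not redundant.
Drop B4: 7, 9 uncovered — not redundant.
Drop B5: 0, 1 uncovered — not redundant.
None of the sets in C is redundant.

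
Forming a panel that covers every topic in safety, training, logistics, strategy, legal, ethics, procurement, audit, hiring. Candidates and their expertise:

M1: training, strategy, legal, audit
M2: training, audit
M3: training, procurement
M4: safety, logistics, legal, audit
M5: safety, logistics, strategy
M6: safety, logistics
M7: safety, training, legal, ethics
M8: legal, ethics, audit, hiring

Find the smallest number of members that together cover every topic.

M3, M5, M8 together cover {safety, training, logistics, strategy, legal, ethics, procurement, audit, hiring} — every topic.
No 2 of the 8 members cover everything (all 28 pairs fall short), so 3 is minimum.
Greedy (largest uncovered first) would take M1, M4, M8, M3 — 4 members — but 3 suffice.

3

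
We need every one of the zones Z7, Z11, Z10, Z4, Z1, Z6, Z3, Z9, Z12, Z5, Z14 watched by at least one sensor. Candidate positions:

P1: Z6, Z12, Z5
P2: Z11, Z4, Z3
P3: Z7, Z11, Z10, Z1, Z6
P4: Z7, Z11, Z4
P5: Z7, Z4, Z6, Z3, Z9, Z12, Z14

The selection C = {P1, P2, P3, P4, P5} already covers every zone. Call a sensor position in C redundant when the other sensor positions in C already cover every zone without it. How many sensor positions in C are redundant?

Drop P1: Z5 uncovered — not redundant.
Drop P2: the rest still cover every zone — redundant.
Drop P3: Z10, Z1 uncovered — not redundant.
Drop P4: the rest still cover every zone — redundant.
Drop P5: Z9, Z14 uncovered — not redundant.
2 redundant: P2, P4.

2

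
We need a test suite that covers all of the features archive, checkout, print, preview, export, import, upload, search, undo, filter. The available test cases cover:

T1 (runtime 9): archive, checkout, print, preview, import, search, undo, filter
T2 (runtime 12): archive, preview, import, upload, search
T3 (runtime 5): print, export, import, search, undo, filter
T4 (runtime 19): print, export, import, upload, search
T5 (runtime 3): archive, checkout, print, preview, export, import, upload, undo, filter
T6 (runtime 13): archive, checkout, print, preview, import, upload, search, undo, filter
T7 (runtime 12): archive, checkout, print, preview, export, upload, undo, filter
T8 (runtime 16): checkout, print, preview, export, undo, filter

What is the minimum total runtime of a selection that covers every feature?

8

T3, T5 cover every feature at runtime 5 + 3 = 8.
Any cover uses at least 2 test cases; among all covering selections none totals below 8.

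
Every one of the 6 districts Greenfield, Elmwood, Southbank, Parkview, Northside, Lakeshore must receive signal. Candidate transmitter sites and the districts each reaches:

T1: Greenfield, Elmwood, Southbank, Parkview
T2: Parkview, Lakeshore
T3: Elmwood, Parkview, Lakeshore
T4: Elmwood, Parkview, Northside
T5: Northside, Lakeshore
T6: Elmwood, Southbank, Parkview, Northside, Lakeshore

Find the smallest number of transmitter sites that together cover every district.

T1, T5 together cover {Greenfield, Elmwood, Southbank, Parkview, Northside, Lakeshore} — every district.
No single transmitter site contains all 6 districts, so 2 is optimal.

2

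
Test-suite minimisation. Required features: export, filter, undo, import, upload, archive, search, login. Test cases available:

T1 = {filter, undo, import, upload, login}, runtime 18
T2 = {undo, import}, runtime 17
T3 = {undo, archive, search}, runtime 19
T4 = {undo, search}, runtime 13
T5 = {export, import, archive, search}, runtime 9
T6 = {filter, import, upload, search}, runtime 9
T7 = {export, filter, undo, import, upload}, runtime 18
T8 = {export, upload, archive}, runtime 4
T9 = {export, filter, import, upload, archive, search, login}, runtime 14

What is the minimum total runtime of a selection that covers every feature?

T1, T5 cover every feature at runtime 18 + 9 = 27.
Any cover uses at least 2 test cases; among all covering selections none totals below 27.

27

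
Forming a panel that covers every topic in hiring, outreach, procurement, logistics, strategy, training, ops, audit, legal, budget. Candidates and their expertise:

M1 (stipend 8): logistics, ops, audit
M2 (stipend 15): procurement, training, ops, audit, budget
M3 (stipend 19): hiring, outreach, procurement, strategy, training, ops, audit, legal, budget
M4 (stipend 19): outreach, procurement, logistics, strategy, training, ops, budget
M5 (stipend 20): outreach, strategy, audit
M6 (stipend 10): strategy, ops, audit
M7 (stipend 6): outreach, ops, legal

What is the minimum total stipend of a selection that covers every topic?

27

M1, M3 cover every topic at stipend 8 + 19 = 27.
Any cover uses at least 2 members; among all covering selections none totals below 27.
Greedy by coverage-per-stipend would pick M7, M3, M1 for 33 — worse than the optimum 27.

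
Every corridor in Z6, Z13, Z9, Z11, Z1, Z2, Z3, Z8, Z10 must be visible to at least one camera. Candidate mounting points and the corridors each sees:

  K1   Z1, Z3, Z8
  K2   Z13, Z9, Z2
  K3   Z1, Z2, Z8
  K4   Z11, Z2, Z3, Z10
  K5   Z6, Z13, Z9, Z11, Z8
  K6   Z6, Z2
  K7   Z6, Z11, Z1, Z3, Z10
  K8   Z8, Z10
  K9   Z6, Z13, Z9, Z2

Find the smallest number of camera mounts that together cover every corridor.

K1, K2, K7 together cover {Z6, Z13, Z9, Z11, Z1, Z2, Z3, Z8, Z10} — every corridor.
No 2 of the 9 camera mounts cover everything (all 36 pairs fall short), so 3 is minimum.

3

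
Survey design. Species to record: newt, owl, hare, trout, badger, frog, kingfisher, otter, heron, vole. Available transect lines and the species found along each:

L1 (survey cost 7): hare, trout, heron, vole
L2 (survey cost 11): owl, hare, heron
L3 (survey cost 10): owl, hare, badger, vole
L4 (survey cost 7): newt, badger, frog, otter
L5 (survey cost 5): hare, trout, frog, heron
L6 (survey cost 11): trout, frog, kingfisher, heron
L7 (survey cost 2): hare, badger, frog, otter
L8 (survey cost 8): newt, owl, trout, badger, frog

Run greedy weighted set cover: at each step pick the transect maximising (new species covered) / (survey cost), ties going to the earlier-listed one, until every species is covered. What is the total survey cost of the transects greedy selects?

Pick 1: L7 adds 4 new (hare, badger, frog, otter) at survey cost 2 (ratio 4/2).
Pick 2: L1 adds 3 new (trout, heron, vole) at survey cost 7 (ratio 3/7).
Pick 3: L8 adds 2 new (newt, owl) at survey cost 8 (ratio 2/8).
Pick 4: L6 adds 1 new (kingfisher) at survey cost 11 (ratio 1/11).
Greedy total survey cost: 2 + 7 + 8 + 11 = 28.

28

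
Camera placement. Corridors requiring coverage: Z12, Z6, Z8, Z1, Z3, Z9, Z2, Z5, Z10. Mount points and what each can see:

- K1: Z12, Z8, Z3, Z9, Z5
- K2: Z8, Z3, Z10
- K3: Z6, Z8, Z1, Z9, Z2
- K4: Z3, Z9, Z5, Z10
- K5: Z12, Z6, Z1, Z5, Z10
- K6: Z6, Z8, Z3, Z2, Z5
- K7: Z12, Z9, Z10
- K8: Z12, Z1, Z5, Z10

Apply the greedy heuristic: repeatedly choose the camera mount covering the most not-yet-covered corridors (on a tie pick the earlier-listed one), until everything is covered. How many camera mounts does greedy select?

3

Pick 1: K1 covers 5 new corridors (Z12, Z8, Z3, Z9, Z5).
Pick 2: K3 covers 3 new corridors (Z6, Z1, Z2).
Pick 3: K2 covers 1 new corridors (Z10).
Greedy uses 3 camera mounts.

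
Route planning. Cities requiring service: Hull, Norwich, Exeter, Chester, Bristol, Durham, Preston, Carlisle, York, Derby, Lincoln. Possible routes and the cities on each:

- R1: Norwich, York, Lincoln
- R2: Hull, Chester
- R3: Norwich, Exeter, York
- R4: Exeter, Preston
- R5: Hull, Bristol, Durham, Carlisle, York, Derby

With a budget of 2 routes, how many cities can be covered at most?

8

Choosing R1, R5 covers {Hull, Norwich, Bristol, Durham, Carlisle, York, Derby, Lincoln} — 8 cities.
No choice of 2 routes does better; here Exeter, Chester, Preston are left uncovered.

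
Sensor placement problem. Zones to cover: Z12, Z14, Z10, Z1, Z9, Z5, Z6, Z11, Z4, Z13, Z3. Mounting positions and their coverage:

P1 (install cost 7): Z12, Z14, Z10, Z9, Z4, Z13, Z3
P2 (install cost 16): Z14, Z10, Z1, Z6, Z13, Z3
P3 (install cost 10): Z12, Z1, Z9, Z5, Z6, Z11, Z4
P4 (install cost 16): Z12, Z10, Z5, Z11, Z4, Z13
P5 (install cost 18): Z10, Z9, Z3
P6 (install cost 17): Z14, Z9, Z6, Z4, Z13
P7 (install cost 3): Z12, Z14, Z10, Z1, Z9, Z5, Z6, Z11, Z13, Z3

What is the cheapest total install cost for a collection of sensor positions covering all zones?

10

P1, P7 cover every zone at install cost 7 + 3 = 10.
Any cover uses at least 2 sensor positions; among all covering selections none totals below 10.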